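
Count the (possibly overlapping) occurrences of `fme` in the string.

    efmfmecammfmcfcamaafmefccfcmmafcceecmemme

Sliding a length-3 window over the 41 characters (39 positions):
  position 4–6: fme
  position 20–22: fme

2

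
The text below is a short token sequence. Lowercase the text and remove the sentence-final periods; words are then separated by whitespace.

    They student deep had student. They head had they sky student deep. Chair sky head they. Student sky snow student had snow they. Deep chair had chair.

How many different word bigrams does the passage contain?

23

27 tokens → 26 bigram windows in total.
Repeated bigrams (each contributes count−1 duplicates):
  deep chair: 2
  student deep: 2
  they student: 2
3 duplicate windows → 26 − 3 = 23 distinct.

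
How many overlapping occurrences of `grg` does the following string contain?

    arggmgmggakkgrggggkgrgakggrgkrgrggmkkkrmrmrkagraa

4

Sliding a length-3 window over the 49 characters (47 positions):
  position 13–15: grg
  position 20–22: grg
  position 26–28: grg
  position 31–33: grg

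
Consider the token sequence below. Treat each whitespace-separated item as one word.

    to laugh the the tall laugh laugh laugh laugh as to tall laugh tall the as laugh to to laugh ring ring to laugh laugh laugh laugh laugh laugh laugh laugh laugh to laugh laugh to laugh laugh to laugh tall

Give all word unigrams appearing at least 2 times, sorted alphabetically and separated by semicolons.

Unigram counts meeting the condition (at least 2 times):
  as: 2
  laugh: 22
  ring: 2
  tall: 4
  the: 3
  to: 8

as; laugh; ring; tall; the; to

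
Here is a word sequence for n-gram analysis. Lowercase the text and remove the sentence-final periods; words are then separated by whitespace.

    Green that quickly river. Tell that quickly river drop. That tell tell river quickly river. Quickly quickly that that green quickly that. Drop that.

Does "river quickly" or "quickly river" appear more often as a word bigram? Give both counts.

"quickly river" (3 vs 2)

"river quickly": 2 occurrences
"quickly river": 3 occurrences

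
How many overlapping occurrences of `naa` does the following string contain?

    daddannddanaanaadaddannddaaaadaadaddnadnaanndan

Sliding a length-3 window over the 47 characters (45 positions):
  position 11–13: naa
  position 14–16: naa
  position 40–42: naa

3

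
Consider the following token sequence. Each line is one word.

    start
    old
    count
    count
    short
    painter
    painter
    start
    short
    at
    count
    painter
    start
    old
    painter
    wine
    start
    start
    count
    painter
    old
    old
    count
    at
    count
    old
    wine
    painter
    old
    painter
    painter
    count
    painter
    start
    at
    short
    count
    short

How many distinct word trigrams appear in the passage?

35

38 tokens → 36 trigram windows in total.
Repeated trigrams (each contributes count−1 duplicates):
  count painter start: 2
1 duplicate windows → 36 − 1 = 35 distinct.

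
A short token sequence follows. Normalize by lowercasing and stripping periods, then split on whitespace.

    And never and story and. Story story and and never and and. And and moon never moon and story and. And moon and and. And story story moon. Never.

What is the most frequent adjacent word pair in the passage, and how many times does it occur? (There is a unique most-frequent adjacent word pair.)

Bigram frequencies (highest first):
  and and: 7
  and story: 4
  story and: 3
  and never: 2
  never and: 2
  story story: 2
  … (5 more, each ≤ 2)

"and and", 7 times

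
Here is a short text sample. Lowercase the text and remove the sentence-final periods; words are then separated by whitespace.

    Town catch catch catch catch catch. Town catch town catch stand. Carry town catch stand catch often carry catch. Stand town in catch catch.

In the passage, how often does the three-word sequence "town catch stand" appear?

2

Scanning the 22 overlapping trigram windows for "town catch stand":
  position 9–11: town catch stand
  position 13–15: town catch stand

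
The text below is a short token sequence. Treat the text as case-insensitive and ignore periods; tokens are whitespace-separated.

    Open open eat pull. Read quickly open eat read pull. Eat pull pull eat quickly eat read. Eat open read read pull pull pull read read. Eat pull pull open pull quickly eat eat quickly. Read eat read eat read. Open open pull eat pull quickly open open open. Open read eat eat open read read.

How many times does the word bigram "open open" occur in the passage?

Scanning the 55 overlapping bigram windows for "open open":
  position 1–2: open open
  position 41–42: open open
  position 47–48: open open
  position 48–49: open open
  position 49–50: open open

5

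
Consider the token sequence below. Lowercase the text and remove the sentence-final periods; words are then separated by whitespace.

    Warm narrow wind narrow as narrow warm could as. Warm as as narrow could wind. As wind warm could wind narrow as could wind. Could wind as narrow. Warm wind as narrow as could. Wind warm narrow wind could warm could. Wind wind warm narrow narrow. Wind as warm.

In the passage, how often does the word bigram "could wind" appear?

6

Scanning the 48 overlapping bigram windows for "could wind":
  position 14–15: could wind
  position 19–20: could wind
  position 23–24: could wind
  position 25–26: could wind
  position 34–35: could wind
  position 41–42: could wind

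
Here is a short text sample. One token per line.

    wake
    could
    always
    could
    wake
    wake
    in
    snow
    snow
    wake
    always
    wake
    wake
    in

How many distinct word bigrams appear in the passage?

11

14 tokens → 13 bigram windows in total.
Repeated bigrams (each contributes count−1 duplicates):
  wake in: 2
  wake wake: 2
2 duplicate windows → 13 − 2 = 11 distinct.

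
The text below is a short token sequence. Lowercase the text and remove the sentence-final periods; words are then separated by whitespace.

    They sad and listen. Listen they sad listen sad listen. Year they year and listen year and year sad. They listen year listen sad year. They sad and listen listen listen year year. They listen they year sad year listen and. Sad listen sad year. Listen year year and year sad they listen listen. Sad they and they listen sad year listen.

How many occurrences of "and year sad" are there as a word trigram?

2

Scanning the 60 overlapping trigram windows for "and year sad":
  position 17–19: and year sad
  position 49–51: and year sad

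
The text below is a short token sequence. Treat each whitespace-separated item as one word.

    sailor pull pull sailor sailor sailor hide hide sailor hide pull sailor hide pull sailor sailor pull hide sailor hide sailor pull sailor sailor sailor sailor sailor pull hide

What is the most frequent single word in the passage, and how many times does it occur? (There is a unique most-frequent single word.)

"sailor", 15 times

Unigram frequencies (highest first):
  sailor: 15
  pull: 7
  hide: 7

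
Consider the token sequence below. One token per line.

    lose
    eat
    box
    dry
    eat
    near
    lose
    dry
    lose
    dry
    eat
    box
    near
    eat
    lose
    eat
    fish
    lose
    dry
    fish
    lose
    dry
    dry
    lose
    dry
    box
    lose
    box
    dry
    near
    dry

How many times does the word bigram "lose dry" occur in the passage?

5

Scanning the 30 overlapping bigram windows for "lose dry":
  position 7–8: lose dry
  position 9–10: lose dry
  position 18–19: lose dry
  position 21–22: lose dry
  position 24–25: lose dry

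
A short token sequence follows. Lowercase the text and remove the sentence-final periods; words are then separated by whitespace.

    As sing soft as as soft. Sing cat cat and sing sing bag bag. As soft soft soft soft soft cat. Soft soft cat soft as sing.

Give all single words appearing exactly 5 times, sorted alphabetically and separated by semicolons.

as; sing

Unigram counts meeting the condition (exactly 5 times):
  as: 5
  sing: 5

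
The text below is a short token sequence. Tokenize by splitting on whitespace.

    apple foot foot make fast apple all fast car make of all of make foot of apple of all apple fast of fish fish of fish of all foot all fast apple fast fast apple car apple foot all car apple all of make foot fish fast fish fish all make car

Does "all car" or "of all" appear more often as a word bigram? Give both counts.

"all car": 1 occurrence
"of all": 3 occurrences

"of all" (3 vs 1)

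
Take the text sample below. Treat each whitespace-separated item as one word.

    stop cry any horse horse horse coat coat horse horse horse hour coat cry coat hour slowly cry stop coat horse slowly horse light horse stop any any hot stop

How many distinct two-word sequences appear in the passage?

25

30 tokens → 29 bigram windows in total.
Repeated bigrams (each contributes count−1 duplicates):
  horse horse: 4
  coat horse: 2
4 duplicate windows → 29 − 4 = 25 distinct.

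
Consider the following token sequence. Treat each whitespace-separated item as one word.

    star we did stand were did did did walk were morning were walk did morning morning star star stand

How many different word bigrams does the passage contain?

17

19 tokens → 18 bigram windows in total.
Repeated bigrams (each contributes count−1 duplicates):
  did did: 2
1 duplicate windows → 18 − 1 = 17 distinct.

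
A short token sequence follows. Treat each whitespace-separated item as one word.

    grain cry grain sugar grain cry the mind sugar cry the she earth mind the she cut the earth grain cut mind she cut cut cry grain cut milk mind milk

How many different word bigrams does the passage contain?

31 tokens → 30 bigram windows in total.
Repeated bigrams (each contributes count−1 duplicates):
  cry grain: 2
  cry the: 2
  grain cry: 2
  grain cut: 2
  she cut: 2
  the she: 2
6 duplicate windows → 30 − 6 = 24 distinct.

24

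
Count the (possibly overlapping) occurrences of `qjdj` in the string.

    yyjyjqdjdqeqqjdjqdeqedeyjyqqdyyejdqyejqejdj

Sliding a length-4 window over the 43 characters (40 positions):
  position 13–16: qjdj

1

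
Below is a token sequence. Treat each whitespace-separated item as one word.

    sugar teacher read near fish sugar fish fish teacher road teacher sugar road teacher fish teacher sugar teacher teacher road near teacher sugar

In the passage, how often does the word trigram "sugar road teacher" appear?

1

Scanning the 21 overlapping trigram windows for "sugar road teacher":
  position 12–14: sugar road teacher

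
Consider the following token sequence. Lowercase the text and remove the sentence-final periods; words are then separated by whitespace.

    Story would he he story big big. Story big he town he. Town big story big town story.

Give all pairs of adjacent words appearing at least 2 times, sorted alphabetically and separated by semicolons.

big story; he town; story big

Bigram counts meeting the condition (at least 2 times):
  big story: 2
  he town: 2
  story big: 3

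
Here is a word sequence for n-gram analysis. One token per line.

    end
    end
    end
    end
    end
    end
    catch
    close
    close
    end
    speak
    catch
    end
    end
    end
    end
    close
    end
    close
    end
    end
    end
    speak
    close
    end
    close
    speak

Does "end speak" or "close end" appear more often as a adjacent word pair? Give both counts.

"close end" (4 vs 2)

"end speak": 2 occurrences
"close end": 4 occurrences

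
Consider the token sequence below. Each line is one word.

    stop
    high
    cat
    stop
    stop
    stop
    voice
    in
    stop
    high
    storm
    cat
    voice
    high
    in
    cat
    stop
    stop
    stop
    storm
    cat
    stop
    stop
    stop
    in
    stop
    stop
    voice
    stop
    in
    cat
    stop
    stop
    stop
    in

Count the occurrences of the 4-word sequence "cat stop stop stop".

Scanning the 32 overlapping 4-gram windows for "cat stop stop stop":
  position 3–6: cat stop stop stop
  position 16–19: cat stop stop stop
  position 21–24: cat stop stop stop
  position 31–34: cat stop stop stop

4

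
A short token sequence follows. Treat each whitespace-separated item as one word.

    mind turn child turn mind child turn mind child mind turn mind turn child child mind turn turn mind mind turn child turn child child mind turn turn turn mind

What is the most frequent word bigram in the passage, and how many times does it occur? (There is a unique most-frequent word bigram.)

Bigram frequencies (highest first):
  mind turn: 6
  turn mind: 5
  turn child: 4
  child turn: 3
  child mind: 3
  turn turn: 3
  … (3 more, each ≤ 2)

"mind turn", 6 times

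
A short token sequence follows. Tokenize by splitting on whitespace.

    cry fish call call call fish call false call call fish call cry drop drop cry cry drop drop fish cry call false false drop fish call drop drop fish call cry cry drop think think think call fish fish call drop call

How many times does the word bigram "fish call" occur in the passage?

Scanning the 42 overlapping bigram windows for "fish call":
  position 2–3: fish call
  position 6–7: fish call
  position 11–12: fish call
  position 26–27: fish call
  position 30–31: fish call
  position 40–41: fish call

6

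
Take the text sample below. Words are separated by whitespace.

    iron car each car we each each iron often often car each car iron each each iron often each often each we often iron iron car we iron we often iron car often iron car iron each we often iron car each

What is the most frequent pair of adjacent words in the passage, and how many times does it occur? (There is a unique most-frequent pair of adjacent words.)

"iron car", 5 times

Bigram frequencies (highest first):
  iron car: 5
  often iron: 4
  car each: 3
  we often: 3
  each car: 2
  car we: 2
  … (15 more, each ≤ 2)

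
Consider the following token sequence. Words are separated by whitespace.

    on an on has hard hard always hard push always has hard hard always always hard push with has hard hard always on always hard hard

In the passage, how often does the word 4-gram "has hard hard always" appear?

Scanning the 23 overlapping 4-gram windows for "has hard hard always":
  position 4–7: has hard hard always
  position 11–14: has hard hard always
  position 19–22: has hard hard always

3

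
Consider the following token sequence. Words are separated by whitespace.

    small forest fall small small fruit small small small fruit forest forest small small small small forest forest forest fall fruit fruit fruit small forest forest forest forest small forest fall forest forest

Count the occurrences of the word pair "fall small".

Scanning the 32 overlapping bigram windows for "fall small":
  position 3–4: fall small

1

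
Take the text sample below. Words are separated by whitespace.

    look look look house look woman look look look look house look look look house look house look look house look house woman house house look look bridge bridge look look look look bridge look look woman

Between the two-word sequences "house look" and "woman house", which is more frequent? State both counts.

"house look" (6 vs 1)

"house look": 6 occurrences
"woman house": 1 occurrence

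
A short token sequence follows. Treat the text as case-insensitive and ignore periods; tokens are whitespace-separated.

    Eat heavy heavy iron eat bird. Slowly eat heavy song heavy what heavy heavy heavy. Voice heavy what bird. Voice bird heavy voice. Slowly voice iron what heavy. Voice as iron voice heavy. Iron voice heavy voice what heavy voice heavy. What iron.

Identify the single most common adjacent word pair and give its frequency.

"heavy voice", 5 times

Bigram frequencies (highest first):
  heavy voice: 5
  voice heavy: 4
  heavy heavy: 3
  heavy what: 3
  what heavy: 3
  eat heavy: 2
  … (20 more, each ≤ 2)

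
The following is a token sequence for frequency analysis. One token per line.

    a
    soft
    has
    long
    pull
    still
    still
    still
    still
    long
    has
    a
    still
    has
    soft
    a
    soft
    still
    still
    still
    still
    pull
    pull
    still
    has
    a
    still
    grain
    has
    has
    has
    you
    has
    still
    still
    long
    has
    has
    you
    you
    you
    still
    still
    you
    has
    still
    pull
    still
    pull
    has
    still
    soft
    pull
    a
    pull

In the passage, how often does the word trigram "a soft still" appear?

Scanning the 53 overlapping trigram windows for "a soft still":
  position 16–18: a soft still

1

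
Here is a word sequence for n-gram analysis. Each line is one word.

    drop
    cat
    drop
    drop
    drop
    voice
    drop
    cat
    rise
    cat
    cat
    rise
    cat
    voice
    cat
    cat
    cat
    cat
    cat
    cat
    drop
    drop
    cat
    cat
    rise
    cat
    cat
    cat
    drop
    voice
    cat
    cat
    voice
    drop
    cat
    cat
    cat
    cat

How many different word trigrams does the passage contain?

21

38 tokens → 36 trigram windows in total.
Repeated trigrams (each contributes count−1 duplicates):
  cat cat cat: 7
  cat rise cat: 3
  cat cat drop: 2
  cat cat rise: 2
  cat drop drop: 2
  drop cat cat: 2
  rise cat cat: 2
  voice cat cat: 2
  … (1 more repeated)
15 duplicate windows → 36 − 15 = 21 distinct.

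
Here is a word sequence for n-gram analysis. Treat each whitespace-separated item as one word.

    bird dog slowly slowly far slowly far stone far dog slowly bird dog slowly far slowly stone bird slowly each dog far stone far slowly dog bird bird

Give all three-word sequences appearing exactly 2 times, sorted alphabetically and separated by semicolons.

Trigram counts meeting the condition (exactly 2 times):
  bird dog slowly: 2
  far stone far: 2
  slowly far slowly: 2

bird dog slowly; far stone far; slowly far slowly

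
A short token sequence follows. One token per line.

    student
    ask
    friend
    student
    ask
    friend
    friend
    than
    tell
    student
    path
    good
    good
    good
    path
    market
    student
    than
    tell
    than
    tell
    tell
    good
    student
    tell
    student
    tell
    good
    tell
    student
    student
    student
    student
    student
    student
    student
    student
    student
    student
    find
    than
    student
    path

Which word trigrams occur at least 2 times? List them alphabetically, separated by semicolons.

student ask friend; student student student

Trigram counts meeting the condition (at least 2 times):
  student ask friend: 2
  student student student: 8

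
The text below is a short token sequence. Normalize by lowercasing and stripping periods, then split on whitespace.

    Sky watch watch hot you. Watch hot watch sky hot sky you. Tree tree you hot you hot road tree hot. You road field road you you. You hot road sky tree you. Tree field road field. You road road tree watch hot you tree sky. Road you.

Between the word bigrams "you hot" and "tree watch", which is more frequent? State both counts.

"you hot" (3 vs 1)

"you hot": 3 occurrences
"tree watch": 1 occurrence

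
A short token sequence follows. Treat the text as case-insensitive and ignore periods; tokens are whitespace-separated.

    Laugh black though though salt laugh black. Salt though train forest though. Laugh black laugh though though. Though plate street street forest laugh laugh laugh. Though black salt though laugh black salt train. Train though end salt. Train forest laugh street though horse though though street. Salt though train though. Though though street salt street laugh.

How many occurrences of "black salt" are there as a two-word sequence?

Scanning the 55 overlapping bigram windows for "black salt":
  position 7–8: black salt
  position 27–28: black salt
  position 31–32: black salt

3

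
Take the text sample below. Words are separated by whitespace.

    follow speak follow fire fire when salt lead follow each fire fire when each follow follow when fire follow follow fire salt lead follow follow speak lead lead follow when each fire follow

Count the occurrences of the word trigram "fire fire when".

Scanning the 31 overlapping trigram windows for "fire fire when":
  position 4–6: fire fire when
  position 11–13: fire fire when

2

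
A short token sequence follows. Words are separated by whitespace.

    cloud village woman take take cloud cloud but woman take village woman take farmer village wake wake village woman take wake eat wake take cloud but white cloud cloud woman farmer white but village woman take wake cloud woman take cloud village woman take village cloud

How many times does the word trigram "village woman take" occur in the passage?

5

Scanning the 44 overlapping trigram windows for "village woman take":
  position 2–4: village woman take
  position 11–13: village woman take
  position 18–20: village woman take
  position 34–36: village woman take
  position 42–44: village woman take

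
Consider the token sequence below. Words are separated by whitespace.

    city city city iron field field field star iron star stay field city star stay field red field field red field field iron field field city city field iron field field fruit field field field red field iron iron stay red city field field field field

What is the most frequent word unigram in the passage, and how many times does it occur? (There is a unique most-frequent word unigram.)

"field", 22 times

Unigram frequencies (highest first):
  field: 22
  city: 7
  iron: 6
  red: 4
  star: 3
  stay: 3
  … (1 more, each ≤ 1)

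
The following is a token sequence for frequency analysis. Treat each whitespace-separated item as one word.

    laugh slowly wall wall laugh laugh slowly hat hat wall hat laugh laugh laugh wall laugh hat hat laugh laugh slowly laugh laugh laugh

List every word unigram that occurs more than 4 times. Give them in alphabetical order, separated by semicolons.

hat; laugh

Unigram counts meeting the condition (more than 4 times):
  hat: 5
  laugh: 12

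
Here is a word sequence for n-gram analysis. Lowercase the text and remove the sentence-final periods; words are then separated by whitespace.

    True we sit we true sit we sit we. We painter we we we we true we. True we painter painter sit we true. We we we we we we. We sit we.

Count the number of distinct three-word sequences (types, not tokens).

20

33 tokens → 31 trigram windows in total.
Repeated trigrams (each contributes count−1 duplicates):
  we we we: 7
  we sit we: 3
  we true we: 3
  sit we true: 2
11 duplicate windows → 31 − 11 = 20 distinct.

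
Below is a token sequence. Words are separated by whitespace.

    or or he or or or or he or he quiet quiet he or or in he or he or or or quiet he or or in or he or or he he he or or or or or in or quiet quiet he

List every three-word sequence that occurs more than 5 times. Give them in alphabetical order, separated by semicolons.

he or or; or or or

Trigram counts meeting the condition (more than 5 times):
  he or or: 6
  or or or: 6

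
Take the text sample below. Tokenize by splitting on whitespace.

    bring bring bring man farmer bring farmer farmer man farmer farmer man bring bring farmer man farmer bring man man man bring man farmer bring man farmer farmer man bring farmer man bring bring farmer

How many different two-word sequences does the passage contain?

9

35 tokens → 34 bigram windows in total.
Repeated bigrams (each contributes count−1 duplicates):
  farmer man: 5
  man farmer: 5
  bring bring: 4
  bring farmer: 4
  bring man: 4
  man bring: 4
  farmer bring: 3
  farmer farmer: 3
  … (1 more repeated)
25 duplicate windows → 34 − 25 = 9 distinct.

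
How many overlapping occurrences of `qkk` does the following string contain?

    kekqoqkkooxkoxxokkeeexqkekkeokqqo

1

Sliding a length-3 window over the 33 characters (31 positions):
  position 6–8: qkk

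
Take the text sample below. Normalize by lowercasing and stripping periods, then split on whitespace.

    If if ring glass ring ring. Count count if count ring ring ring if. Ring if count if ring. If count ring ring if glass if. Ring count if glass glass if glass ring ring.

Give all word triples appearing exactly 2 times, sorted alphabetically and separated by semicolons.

Trigram counts meeting the condition (exactly 2 times):
  count ring ring: 2
  glass ring ring: 2
  if count ring: 2
  if ring if: 2
  ring if count: 2
  ring ring if: 2

count ring ring; glass ring ring; if count ring; if ring if; ring if count; ring ring if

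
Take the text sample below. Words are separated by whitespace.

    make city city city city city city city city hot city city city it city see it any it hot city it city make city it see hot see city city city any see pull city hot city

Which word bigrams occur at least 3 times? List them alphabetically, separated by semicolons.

city city; city it; hot city

Bigram counts meeting the condition (at least 3 times):
  city city: 11
  city it: 3
  hot city: 3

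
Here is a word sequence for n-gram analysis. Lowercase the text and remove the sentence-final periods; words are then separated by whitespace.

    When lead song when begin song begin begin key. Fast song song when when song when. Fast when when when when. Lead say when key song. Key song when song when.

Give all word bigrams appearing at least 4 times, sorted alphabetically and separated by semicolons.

Bigram counts meeting the condition (at least 4 times):
  song when: 5
  when when: 4

song when; when when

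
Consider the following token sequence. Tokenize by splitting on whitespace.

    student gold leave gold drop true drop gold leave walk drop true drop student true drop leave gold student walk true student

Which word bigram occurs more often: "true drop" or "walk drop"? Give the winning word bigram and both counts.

"true drop": 3 occurrences
"walk drop": 1 occurrence

"true drop" (3 vs 1)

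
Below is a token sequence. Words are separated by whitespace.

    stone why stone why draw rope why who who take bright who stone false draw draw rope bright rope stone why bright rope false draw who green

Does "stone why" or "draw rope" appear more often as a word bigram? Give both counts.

"stone why": 3 occurrences
"draw rope": 2 occurrences

"stone why" (3 vs 2)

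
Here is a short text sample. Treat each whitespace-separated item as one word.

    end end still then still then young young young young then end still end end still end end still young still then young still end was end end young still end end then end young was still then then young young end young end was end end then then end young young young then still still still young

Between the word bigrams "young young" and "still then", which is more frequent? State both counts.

"young young" (6 vs 4)

"young young": 6 occurrences
"still then": 4 occurrences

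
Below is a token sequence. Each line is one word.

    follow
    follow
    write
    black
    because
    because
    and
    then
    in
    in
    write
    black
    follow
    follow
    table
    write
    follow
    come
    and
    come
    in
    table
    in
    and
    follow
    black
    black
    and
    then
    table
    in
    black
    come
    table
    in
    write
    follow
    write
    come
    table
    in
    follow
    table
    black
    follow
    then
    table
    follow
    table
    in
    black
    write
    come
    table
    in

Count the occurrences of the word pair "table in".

6

Scanning the 54 overlapping bigram windows for "table in":
  position 22–23: table in
  position 30–31: table in
  position 34–35: table in
  position 40–41: table in
  position 49–50: table in
  position 54–55: table in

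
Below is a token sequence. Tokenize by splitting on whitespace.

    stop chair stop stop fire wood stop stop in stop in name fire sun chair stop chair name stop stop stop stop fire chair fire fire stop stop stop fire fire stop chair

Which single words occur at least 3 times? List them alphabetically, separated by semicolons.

Unigram counts meeting the condition (at least 3 times):
  chair: 5
  fire: 7
  stop: 15

chair; fire; stop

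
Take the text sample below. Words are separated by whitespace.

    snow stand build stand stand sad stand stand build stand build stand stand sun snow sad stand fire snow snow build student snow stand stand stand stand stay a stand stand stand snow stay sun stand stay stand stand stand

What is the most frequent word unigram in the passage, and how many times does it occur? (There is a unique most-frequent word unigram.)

"stand", 20 times

Unigram frequencies (highest first):
  stand: 20
  snow: 6
  build: 4
  stay: 3
  sad: 2
  sun: 2
  … (3 more, each ≤ 1)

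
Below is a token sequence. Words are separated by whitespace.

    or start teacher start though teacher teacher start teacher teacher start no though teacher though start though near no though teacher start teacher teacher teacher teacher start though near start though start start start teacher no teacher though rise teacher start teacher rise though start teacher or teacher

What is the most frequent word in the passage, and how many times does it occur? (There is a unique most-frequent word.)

Unigram frequencies (highest first):
  teacher: 17
  start: 13
  though: 9
  no: 3
  or: 2
  near: 2
  … (1 more, each ≤ 2)

"teacher", 17 times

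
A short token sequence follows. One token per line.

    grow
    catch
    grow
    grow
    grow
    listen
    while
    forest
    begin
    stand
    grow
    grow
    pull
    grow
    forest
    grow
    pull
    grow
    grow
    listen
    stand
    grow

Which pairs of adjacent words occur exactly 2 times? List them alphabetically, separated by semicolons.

Bigram counts meeting the condition (exactly 2 times):
  grow listen: 2
  grow pull: 2
  pull grow: 2
  stand grow: 2

grow listen; grow pull; pull grow; stand grow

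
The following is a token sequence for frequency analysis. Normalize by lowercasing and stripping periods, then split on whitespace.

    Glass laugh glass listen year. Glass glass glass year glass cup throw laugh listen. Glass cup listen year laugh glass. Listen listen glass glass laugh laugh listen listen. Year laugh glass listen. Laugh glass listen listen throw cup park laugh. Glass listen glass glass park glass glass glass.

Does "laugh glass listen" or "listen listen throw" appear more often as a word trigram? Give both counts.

"laugh glass listen": 5 occurrences
"listen listen throw": 1 occurrence

"laugh glass listen" (5 vs 1)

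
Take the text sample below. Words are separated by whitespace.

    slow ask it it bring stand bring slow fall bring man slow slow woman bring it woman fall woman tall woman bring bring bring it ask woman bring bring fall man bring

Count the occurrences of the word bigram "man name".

0

Scanning the 31 overlapping bigram windows for "man name":
  (none found)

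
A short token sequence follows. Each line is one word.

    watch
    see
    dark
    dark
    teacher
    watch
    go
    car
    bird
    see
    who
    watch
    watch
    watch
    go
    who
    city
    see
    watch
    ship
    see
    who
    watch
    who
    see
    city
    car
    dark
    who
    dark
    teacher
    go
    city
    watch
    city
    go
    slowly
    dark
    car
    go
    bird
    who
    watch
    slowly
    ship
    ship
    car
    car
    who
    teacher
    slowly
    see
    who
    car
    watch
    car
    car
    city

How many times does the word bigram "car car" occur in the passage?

2

Scanning the 57 overlapping bigram windows for "car car":
  position 47–48: car car
  position 56–57: car car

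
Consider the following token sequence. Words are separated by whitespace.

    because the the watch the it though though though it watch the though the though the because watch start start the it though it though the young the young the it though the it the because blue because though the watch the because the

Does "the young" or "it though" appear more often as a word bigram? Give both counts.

"the young": 2 occurrences
"it though": 4 occurrences

"it though" (4 vs 2)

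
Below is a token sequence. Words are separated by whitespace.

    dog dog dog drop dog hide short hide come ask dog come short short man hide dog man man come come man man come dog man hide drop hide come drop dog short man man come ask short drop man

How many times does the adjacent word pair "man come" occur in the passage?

3

Scanning the 39 overlapping bigram windows for "man come":
  position 19–20: man come
  position 23–24: man come
  position 35–36: man come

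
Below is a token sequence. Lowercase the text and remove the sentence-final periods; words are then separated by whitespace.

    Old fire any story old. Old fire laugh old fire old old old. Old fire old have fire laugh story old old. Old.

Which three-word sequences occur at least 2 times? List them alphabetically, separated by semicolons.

old fire old; old old fire; old old old; story old old

Trigram counts meeting the condition (at least 2 times):
  old fire old: 2
  old old fire: 2
  old old old: 3
  story old old: 2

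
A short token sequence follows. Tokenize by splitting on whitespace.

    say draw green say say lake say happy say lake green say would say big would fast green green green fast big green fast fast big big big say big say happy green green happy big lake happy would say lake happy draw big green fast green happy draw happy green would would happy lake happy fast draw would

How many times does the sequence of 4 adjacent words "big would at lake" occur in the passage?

0

Scanning the 56 overlapping 4-gram windows for "big would at lake":
  (none found)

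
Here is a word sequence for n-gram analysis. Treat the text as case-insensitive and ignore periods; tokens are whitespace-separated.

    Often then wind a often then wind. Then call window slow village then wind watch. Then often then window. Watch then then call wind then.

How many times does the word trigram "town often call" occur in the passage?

0

Scanning the 23 overlapping trigram windows for "town often call":
  (none found)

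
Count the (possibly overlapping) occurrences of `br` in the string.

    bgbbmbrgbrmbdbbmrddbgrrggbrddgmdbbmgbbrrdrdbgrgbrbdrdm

Sliding a length-2 window over the 54 characters (53 positions):
  position 6–7: br
  position 9–10: br
  position 26–27: br
  position 38–39: br
  position 48–49: br

5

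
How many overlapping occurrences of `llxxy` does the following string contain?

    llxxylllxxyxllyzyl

2

Sliding a length-5 window over the 18 characters (14 positions):
  position 1–5: llxxy
  position 7–11: llxxy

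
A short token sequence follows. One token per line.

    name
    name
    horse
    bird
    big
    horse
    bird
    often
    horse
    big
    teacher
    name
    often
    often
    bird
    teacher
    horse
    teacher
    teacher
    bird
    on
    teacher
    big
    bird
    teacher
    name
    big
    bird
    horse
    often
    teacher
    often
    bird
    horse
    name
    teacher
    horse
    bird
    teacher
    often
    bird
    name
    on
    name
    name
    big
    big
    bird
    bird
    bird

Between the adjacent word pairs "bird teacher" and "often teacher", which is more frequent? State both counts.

"bird teacher": 3 occurrences
"often teacher": 1 occurrence

"bird teacher" (3 vs 1)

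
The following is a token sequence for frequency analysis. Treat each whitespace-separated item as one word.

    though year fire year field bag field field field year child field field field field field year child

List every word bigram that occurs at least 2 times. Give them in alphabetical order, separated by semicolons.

field field; field year; year child

Bigram counts meeting the condition (at least 2 times):
  field field: 6
  field year: 2
  year child: 2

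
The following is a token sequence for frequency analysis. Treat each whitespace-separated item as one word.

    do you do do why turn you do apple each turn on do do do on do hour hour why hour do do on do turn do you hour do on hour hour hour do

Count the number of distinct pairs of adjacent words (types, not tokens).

21

35 tokens → 34 bigram windows in total.
Repeated bigrams (each contributes count−1 duplicates):
  do do: 4
  do on: 3
  hour do: 3
  hour hour: 3
  on do: 3
  do you: 2
  you do: 2
13 duplicate windows → 34 − 13 = 21 distinct.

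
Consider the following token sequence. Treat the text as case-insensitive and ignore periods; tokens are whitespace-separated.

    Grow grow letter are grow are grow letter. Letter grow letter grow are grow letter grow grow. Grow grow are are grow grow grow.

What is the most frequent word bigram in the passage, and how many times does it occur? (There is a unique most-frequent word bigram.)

Bigram frequencies (highest first):
  grow grow: 6
  grow letter: 4
  are grow: 4
  grow are: 3
  letter grow: 3
  letter are: 1
  … (2 more, each ≤ 1)

"grow grow", 6 times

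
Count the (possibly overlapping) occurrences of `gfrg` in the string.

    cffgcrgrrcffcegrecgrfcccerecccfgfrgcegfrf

Sliding a length-4 window over the 41 characters (38 positions):
  position 32–35: gfrg

1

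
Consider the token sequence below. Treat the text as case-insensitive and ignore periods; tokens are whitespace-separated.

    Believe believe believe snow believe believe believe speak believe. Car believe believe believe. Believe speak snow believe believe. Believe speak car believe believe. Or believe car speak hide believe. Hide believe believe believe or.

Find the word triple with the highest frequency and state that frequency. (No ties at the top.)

"believe believe believe", 6 times

Trigram frequencies (highest first):
  believe believe believe: 6
  believe believe speak: 3
  snow believe believe: 2
  car believe believe: 2
  believe believe or: 2
  believe believe snow: 1
  … (16 more, each ≤ 1)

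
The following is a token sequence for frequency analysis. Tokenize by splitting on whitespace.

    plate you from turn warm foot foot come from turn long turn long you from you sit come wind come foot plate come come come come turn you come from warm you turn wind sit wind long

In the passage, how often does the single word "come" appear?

8

Scanning the 37 tokens for "come":
  position 8: come
  position 18: come
  position 20: come
  position 23: come
  position 24: come
  position 25: come
  position 26: come
  position 29: come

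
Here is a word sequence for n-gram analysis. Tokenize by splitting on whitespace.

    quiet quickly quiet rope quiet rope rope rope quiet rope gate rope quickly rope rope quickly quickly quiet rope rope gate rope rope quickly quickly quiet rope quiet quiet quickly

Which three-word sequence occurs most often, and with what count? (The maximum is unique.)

Trigram frequencies (highest first):
  quickly quiet rope: 3
  quiet rope quiet: 2
  rope quiet rope: 2
  quiet rope rope: 2
  rope gate rope: 2
  rope rope quickly: 2
  … (13 more, each ≤ 2)

"quickly quiet rope", 3 times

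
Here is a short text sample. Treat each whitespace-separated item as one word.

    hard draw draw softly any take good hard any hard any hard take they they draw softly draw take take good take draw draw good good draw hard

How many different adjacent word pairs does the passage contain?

22

28 tokens → 27 bigram windows in total.
Repeated bigrams (each contributes count−1 duplicates):
  any hard: 2
  draw draw: 2
  draw softly: 2
  hard any: 2
  take good: 2
5 duplicate windows → 27 − 5 = 22 distinct.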